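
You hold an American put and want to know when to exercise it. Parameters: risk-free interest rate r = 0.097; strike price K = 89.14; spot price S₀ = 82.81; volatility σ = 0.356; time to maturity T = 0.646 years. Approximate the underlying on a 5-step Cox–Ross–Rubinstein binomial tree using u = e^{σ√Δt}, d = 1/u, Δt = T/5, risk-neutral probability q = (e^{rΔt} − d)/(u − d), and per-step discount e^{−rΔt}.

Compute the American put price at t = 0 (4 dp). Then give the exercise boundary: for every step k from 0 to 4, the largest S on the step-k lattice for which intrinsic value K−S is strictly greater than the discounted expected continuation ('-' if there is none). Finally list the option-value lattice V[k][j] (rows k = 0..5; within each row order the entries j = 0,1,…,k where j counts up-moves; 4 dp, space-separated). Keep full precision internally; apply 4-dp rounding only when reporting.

Δt=0.12920  u=1.13651  d=0.87989  q=0.51720  discount=0.98755
step 5 (expiry): payoffs max(K−S,0) = 45.4666 32.7291 16.2766 0.0000 0.0000 0.0000
step 4: (k=4,j=0): S=49.6352, (K−S)⁺=39.5048, hold=38.3946 ⇒ V=39.5048 exercise | (k=4,j=1): S=64.1116, (K−S)⁺=25.0284, hold=23.9183 ⇒ V=25.0284 exercise | (k=4,j=2): S=82.8100, (K−S)⁺=6.3300, hold=7.7605 ⇒ V=7.7605 continue | (k=4,j=3): S=106.9619, (K−S)⁺=0.0000, hold=0.0000 ⇒ V=0.0000 continue | (k=4,j=4): S=138.1579, (K−S)⁺=0.0000, hold=0.0000 ⇒ V=0.0000 continue  boundary S*=64.1116
step 3: (k=3,j=0): S=56.4109, (K−S)⁺=32.7291, hold=31.6189 ⇒ V=32.7291 exercise | (k=3,j=1): S=72.8634, (K−S)⁺=16.2766, hold=15.8971 ⇒ V=16.2766 exercise | (k=3,j=2): S=94.1144, (K−S)⁺=0.0000, hold=3.7001 ⇒ V=3.7001 continue | (k=3,j=3): S=121.5633, (K−S)⁺=0.0000, hold=0.0000 ⇒ V=0.0000 continue  boundary S*=72.8634
step 2: (k=2,j=0): S=64.1116, (K−S)⁺=25.0284, hold=23.9183 ⇒ V=25.0284 exercise | (k=2,j=1): S=82.8100, (K−S)⁺=6.3300, hold=9.6504 ⇒ V=9.6504 continue | (k=2,j=2): S=106.9619, (K−S)⁺=0.0000, hold=1.7642 ⇒ V=1.7642 continue  boundary S*=64.1116
step 1: (k=1,j=0): S=72.8634, (K−S)⁺=16.2766, hold=16.8623 ⇒ V=16.8623 continue | (k=1,j=1): S=94.1144, (K−S)⁺=0.0000, hold=5.5023 ⇒ V=5.5023 continue  boundary S*=-
step 0: (k=0,j=0): S=82.8100, (K−S)⁺=6.3300, hold=10.8501 ⇒ V=10.8501 continue  boundary S*=-

price = 10.8501
boundary = - - 64.1116 72.8634 64.1116
tree:
10.8501
16.8623 5.5023
25.0284 9.6504 1.7642
32.7291 16.2766 3.7001 0.0000
39.5048 25.0284 7.7605 0.0000 0.0000
45.4666 32.7291 16.2766 0.0000 0.0000 0.0000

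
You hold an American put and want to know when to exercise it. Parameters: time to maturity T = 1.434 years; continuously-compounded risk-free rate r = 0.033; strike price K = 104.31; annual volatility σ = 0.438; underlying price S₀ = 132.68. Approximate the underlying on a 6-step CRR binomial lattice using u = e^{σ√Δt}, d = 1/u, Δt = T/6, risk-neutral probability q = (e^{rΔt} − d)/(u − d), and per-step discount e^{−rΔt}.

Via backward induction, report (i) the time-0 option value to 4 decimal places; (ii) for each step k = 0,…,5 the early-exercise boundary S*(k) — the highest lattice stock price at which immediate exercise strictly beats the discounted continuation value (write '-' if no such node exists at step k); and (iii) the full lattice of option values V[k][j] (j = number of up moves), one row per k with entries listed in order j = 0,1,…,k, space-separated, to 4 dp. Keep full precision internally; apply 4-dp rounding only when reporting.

Δt=0.23900  u=1.23878  d=0.80725  q=0.46502  discount=0.99214
step 6 (expiry): payoffs max(K−S,0) = 67.5954 47.9686 17.8498 0.0000 0.0000 0.0000 0.0000
step 5: (k=5,j=0): S=45.4813, (K−S)⁺=58.8287, hold=58.0092 ⇒ V=58.8287 exercise | (k=5,j=1): S=69.7946, (K−S)⁺=34.5154, hold=33.6959 ⇒ V=34.5154 exercise | (k=5,j=2): S=107.1053, (K−S)⁺=0.0000, hold=9.4742 ⇒ V=9.4742 continue | (k=5,j=3): S=164.3615, (K−S)⁺=0.0000, hold=0.0000 ⇒ V=0.0000 continue | (k=5,j=4): S=252.2255, (K−S)⁺=0.0000, hold=0.0000 ⇒ V=0.0000 continue | (k=5,j=5): S=387.0598, (K−S)⁺=0.0000, hold=0.0000 ⇒ V=0.0000 continue  boundary S*=69.7946
step 4: (k=4,j=0): S=56.3414, (K−S)⁺=47.9686, hold=47.1492 ⇒ V=47.9686 exercise | (k=4,j=1): S=86.4602, (K−S)⁺=17.8498, hold=22.6911 ⇒ V=22.6911 continue | (k=4,j=2): S=132.6800, (K−S)⁺=0.0000, hold=5.0287 ⇒ V=5.0287 continue | (k=4,j=3): S=203.6078, (K−S)⁺=0.0000, hold=0.0000 ⇒ V=0.0000 continue | (k=4,j=4): S=312.4522, (K−S)⁺=0.0000, hold=0.0000 ⇒ V=0.0000 continue  boundary S*=56.3414
step 3: (k=3,j=0): S=69.7946, (K−S)⁺=34.5154, hold=35.9296 ⇒ V=35.9296 continue | (k=3,j=1): S=107.1053, (K−S)⁺=0.0000, hold=14.3640 ⇒ V=14.3640 continue | (k=3,j=2): S=164.3615, (K−S)⁺=0.0000, hold=2.6691 ⇒ V=2.6691 continue | (k=3,j=3): S=252.2255, (K−S)⁺=0.0000, hold=0.0000 ⇒ V=0.0000 continue  boundary S*=-
step 2: (k=2,j=0): S=86.4602, (K−S)⁺=17.8498, hold=25.6976 ⇒ V=25.6976 continue | (k=2,j=1): S=132.6800, (K−S)⁺=0.0000, hold=8.8555 ⇒ V=8.8555 continue | (k=2,j=2): S=203.6078, (K−S)⁺=0.0000, hold=1.4167 ⇒ V=1.4167 continue  boundary S*=-
step 1: (k=1,j=0): S=107.1053, (K−S)⁺=0.0000, hold=17.7253 ⇒ V=17.7253 continue | (k=1,j=1): S=164.3615, (K−S)⁺=0.0000, hold=5.3539 ⇒ V=5.3539 continue  boundary S*=-
step 0: (k=0,j=0): S=132.6800, (K−S)⁺=0.0000, hold=11.8783 ⇒ V=11.8783 continue  boundary S*=-

price = 11.8783
boundary = - - - - 56.3414 69.7946
tree:
11.8783
17.7253 5.3539
25.6976 8.8555 1.4167
35.9296 14.3640 2.6691 0.0000
47.9686 22.6911 5.0287 0.0000 0.0000
58.8287 34.5154 9.4742 0.0000 0.0000 0.0000
67.5954 47.9686 17.8498 0.0000 0.0000 0.0000 0.0000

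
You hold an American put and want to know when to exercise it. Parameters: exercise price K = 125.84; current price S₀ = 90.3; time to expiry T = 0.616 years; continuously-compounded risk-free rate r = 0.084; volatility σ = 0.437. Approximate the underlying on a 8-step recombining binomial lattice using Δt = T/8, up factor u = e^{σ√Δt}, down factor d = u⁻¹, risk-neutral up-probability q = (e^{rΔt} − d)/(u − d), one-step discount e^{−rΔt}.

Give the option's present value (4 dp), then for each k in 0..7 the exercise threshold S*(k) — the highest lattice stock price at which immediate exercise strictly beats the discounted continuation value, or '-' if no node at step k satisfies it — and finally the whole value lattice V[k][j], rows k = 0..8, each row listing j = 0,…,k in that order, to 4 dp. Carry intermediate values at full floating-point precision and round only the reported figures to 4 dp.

Δt=0.07700, u=1.12892, d=0.88580, q=0.49641, disc=e^(-rΔt)=0.99355
k=8 terminal: V=max(K-S,0) → 91.6122 82.2180 70.2453 54.9866 35.5400 10.7560 0.0000 0.0000 0.0000
k=7: j=0 S=38.6404 intr=87.1996 cont=86.3883 V=87.1996[EX]; j=1 S=49.2458 intr=76.5942 cont=75.7829 V=76.5942[EX]; j=2 S=62.7620 intr=63.0780 cont=62.2667 V=63.0780[EX]; j=3 S=79.9879 intr=45.8521 cont=45.0408 V=45.8521[EX]; j=4 S=101.9416 intr=23.8984 cont=23.0871 V=23.8984[EX]; j=5 S=129.9208 intr=0.0000 cont=5.3817 V=5.3817[hold]; j=6 S=165.5793 intr=0.0000 cont=0.0000 V=0.0000[hold]; j=7 S=211.0248 intr=0.0000 cont=0.0000 V=0.0000[hold]  S*(7)=101.9416
k=6: j=0 S=43.6220 intr=82.2180 cont=81.4067 V=82.2180[EX]; j=1 S=55.5947 intr=70.2453 cont=69.4340 V=70.2453[EX]; j=2 S=70.8534 intr=54.9866 cont=54.1753 V=54.9866[EX]; j=3 S=90.3000 intr=35.5400 cont=34.7287 V=35.5400[EX]; j=4 S=115.0840 intr=10.7560 cont=14.6117 V=14.6117[hold]; j=5 S=146.6704 intr=0.0000 cont=2.6927 V=2.6927[hold]; j=6 S=186.9260 intr=0.0000 cont=0.0000 V=0.0000[hold]  S*(6)=90.3000
k=5: j=0 S=49.2458 intr=76.5942 cont=75.7829 V=76.5942[EX]; j=1 S=62.7620 intr=63.0780 cont=62.2667 V=63.0780[EX]; j=2 S=79.9879 intr=45.8521 cont=45.0408 V=45.8521[EX]; j=3 S=101.9416 intr=23.8984 cont=24.9888 V=24.9888[hold]; j=4 S=129.9208 intr=0.0000 cont=8.6389 V=8.6389[hold]; j=5 S=165.5793 intr=0.0000 cont=1.3473 V=1.3473[hold]  S*(5)=79.9879
k=4: j=0 S=55.5947 intr=70.2453 cont=69.4340 V=70.2453[EX]; j=1 S=70.8534 intr=54.9866 cont=54.1753 V=54.9866[EX]; j=2 S=90.3000 intr=35.5400 cont=35.2665 V=35.5400[EX]; j=3 S=115.0840 intr=10.7560 cont=16.7637 V=16.7637[hold]; j=4 S=146.6704 intr=0.0000 cont=4.9869 V=4.9869[hold]  S*(4)=90.3000
k=3: j=0 S=62.7620 intr=63.0780 cont=62.2667 V=63.0780[EX]; j=1 S=79.9879 intr=45.8521 cont=45.0408 V=45.8521[EX]; j=2 S=101.9416 intr=23.8984 cont=26.0502 V=26.0502[hold]; j=3 S=129.9208 intr=0.0000 cont=10.8472 V=10.8472[hold]  S*(3)=79.9879
k=2: j=0 S=70.8534 intr=54.9866 cont=54.1753 V=54.9866[EX]; j=1 S=90.3000 intr=35.5400 cont=35.7900 V=35.7900[hold]; j=2 S=115.0840 intr=10.7560 cont=18.3839 V=18.3839[hold]  S*(2)=70.8534
k=1: j=0 S=79.9879 intr=45.8521 cont=45.1641 V=45.8521[EX]; j=1 S=101.9416 intr=23.8984 cont=26.9744 V=26.9744[hold]  S*(1)=79.9879
k=0: j=0 S=90.3000 intr=35.5400 cont=36.2458 V=36.2458[hold]  S*(0)=-

price = 36.2458
boundary = - 79.9879 70.8534 79.9879 90.3000 79.9879 90.3000 101.9416
tree:
36.2458
45.8521 26.9744
54.9866 35.7900 18.3839
63.0780 45.8521 26.0502 10.8472
70.2453 54.9866 35.5400 16.7637 4.9869
76.5942 63.0780 45.8521 24.9888 8.6389 1.3473
82.2180 70.2453 54.9866 35.5400 14.6117 2.6927 0.0000
87.1996 76.5942 63.0780 45.8521 23.8984 5.3817 0.0000 0.0000
91.6122 82.2180 70.2453 54.9866 35.5400 10.7560 0.0000 0.0000 0.0000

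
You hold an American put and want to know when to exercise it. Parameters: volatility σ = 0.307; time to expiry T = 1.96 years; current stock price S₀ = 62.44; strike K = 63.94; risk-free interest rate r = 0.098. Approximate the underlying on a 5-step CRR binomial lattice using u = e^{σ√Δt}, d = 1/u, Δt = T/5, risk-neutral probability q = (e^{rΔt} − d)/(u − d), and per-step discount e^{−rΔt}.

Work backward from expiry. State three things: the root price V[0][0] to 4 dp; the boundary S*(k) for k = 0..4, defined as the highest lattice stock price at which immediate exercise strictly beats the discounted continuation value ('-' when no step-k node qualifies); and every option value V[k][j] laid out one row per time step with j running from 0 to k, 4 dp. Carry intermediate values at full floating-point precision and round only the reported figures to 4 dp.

params: Δt=0.39200 u=1.21193 d=0.82513 q=0.55335 e^(-rΔt)=0.96231
t_5 payoffs: 40.0575 28.8622 12.4188 0.0000 0.0000 0.0000
t_4: node(4,0) S=28.9438 payoff=34.9962 vs cont=32.5865 → 34.9962 [stop]  node(4,1) S=42.5118 payoff=21.4282 vs cont=19.0185 → 21.4282 [stop]  node(4,2) S=62.4400 payoff=1.5000 vs cont=5.3379 → 5.3379 [wait]  node(4,3) S=91.7100 payoff=0.0000 vs cont=0.0000 → 0.0000 [wait]  node(4,4) S=134.7008 payoff=0.0000 vs cont=0.0000 → 0.0000 [wait]  ⇒ S*(4)=42.5118
t_3: node(3,0) S=35.0778 payoff=28.8622 vs cont=26.4524 → 28.8622 [stop]  node(3,1) S=51.5212 payoff=12.4188 vs cont=12.0527 → 12.4188 [stop]  node(3,2) S=75.6728 payoff=0.0000 vs cont=2.2943 → 2.2943 [wait]  node(3,3) S=111.1459 payoff=0.0000 vs cont=0.0000 → 0.0000 [wait]  ⇒ S*(3)=51.5212
t_2: node(2,0) S=42.5118 payoff=21.4282 vs cont=19.0185 → 21.4282 [stop]  node(2,1) S=62.4400 payoff=1.5000 vs cont=6.5596 → 6.5596 [wait]  node(2,2) S=91.7100 payoff=0.0000 vs cont=0.9862 → 0.9862 [wait]  ⇒ S*(2)=42.5118
t_1: node(1,0) S=51.5212 payoff=12.4188 vs cont=12.7032 → 12.7032 [wait]  node(1,1) S=75.6728 payoff=0.0000 vs cont=3.3446 → 3.3446 [wait]  ⇒ S*(1)=-
t_0: node(0,0) S=62.4400 payoff=1.5000 vs cont=7.2411 → 7.2411 [wait]  ⇒ S*(0)=-

price = 7.2411
boundary = - - 42.5118 51.5212 42.5118
tree:
7.2411
12.7032 3.3446
21.4282 6.5596 0.9862
28.8622 12.4188 2.2943 0.0000
34.9962 21.4282 5.3379 0.0000 0.0000
40.0575 28.8622 12.4188 0.0000 0.0000 0.0000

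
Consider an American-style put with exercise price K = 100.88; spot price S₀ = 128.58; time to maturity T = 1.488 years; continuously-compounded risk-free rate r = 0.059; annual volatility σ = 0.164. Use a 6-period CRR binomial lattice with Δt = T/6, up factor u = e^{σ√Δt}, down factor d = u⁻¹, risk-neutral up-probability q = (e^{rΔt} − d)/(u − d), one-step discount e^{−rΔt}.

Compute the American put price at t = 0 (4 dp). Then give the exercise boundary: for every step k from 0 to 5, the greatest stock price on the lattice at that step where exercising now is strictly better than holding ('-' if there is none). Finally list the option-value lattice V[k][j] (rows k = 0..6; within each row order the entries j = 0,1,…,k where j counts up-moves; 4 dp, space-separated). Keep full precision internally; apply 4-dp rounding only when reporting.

Δt=0.24800  u=1.08510  d=0.92157  q=0.56973  discount=0.98547
step 6 (expiry): payoffs max(K−S,0) = 22.1107 8.1339 0.0000 0.0000 0.0000 0.0000 0.0000
step 5: (k=5,j=0): S=85.4725, (K−S)⁺=15.4075, hold=13.9422 ⇒ V=15.4075 exercise | (k=5,j=1): S=100.6387, (K−S)⁺=0.2413, hold=3.4489 ⇒ V=3.4489 continue | (k=5,j=2): S=118.4961, (K−S)⁺=0.0000, hold=0.0000 ⇒ V=0.0000 continue | (k=5,j=3): S=139.5220, (K−S)⁺=0.0000, hold=0.0000 ⇒ V=0.0000 continue | (k=5,j=4): S=164.2789, (K−S)⁺=0.0000, hold=0.0000 ⇒ V=0.0000 continue | (k=5,j=5): S=193.4285, (K−S)⁺=0.0000, hold=0.0000 ⇒ V=0.0000 continue  boundary S*=85.4725
step 4: (k=4,j=0): S=92.7461, (K−S)⁺=8.1339, hold=8.4695 ⇒ V=8.4695 continue | (k=4,j=1): S=109.2030, (K−S)⁺=0.0000, hold=1.4624 ⇒ V=1.4624 continue | (k=4,j=2): S=128.5800, (K−S)⁺=0.0000, hold=0.0000 ⇒ V=0.0000 continue | (k=4,j=3): S=151.3952, (K−S)⁺=0.0000, hold=0.0000 ⇒ V=0.0000 continue | (k=4,j=4): S=178.2588, (K−S)⁺=0.0000, hold=0.0000 ⇒ V=0.0000 continue  boundary S*=-
step 3: (k=3,j=0): S=100.6387, (K−S)⁺=0.2413, hold=4.4123 ⇒ V=4.4123 continue | (k=3,j=1): S=118.4961, (K−S)⁺=0.0000, hold=0.6201 ⇒ V=0.6201 continue | (k=3,j=2): S=139.5220, (K−S)⁺=0.0000, hold=0.0000 ⇒ V=0.0000 continue | (k=3,j=3): S=164.2789, (K−S)⁺=0.0000, hold=0.0000 ⇒ V=0.0000 continue  boundary S*=-
step 2: (k=2,j=0): S=109.2030, (K−S)⁺=0.0000, hold=2.2191 ⇒ V=2.2191 continue | (k=2,j=1): S=128.5800, (K−S)⁺=0.0000, hold=0.2629 ⇒ V=0.2629 continue | (k=2,j=2): S=151.3952, (K−S)⁺=0.0000, hold=0.0000 ⇒ V=0.0000 continue  boundary S*=-
step 1: (k=1,j=0): S=118.4961, (K−S)⁺=0.0000, hold=1.0886 ⇒ V=1.0886 continue | (k=1,j=1): S=139.5220, (K−S)⁺=0.0000, hold=0.1115 ⇒ V=0.1115 continue  boundary S*=-
step 0: (k=0,j=0): S=128.5800, (K−S)⁺=0.0000, hold=0.5242 ⇒ V=0.5242 continue  boundary S*=-

price = 0.5242
boundary = - - - - - 85.4725
tree:
0.5242
1.0886 0.1115
2.2191 0.2629 0.0000
4.4123 0.6201 0.0000 0.0000
8.4695 1.4624 0.0000 0.0000 0.0000
15.4075 3.4489 0.0000 0.0000 0.0000 0.0000
22.1107 8.1339 0.0000 0.0000 0.0000 0.0000 0.0000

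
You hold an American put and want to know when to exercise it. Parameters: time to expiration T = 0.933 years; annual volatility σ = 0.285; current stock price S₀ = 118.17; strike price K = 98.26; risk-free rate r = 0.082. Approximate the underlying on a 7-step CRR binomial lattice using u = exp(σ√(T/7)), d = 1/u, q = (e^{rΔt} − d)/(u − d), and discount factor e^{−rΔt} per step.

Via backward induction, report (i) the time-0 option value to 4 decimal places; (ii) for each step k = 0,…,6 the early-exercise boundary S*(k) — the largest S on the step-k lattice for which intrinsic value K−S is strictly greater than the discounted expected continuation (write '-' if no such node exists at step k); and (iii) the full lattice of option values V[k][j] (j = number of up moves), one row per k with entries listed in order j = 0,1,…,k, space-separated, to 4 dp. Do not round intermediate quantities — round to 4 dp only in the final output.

price = 2.9339
boundary = - - - - 77.9392 70.2374 77.9392
tree:
2.9339
4.9914 1.1464
8.2649 2.1543 0.2647
13.2337 3.9727 0.5655 0.0000
20.3208 7.1419 1.2079 0.0000 0.0000
28.0226 12.3845 2.5803 0.0000 0.0000 0.0000
34.9634 20.3208 5.5119 0.0000 0.0000 0.0000 0.0000
41.2183 28.0226 11.7744 0.0000 0.0000 0.0000 0.0000 0.0000

params: Δt=0.13329 u=1.10965 d=0.90118 q=0.52672 e^(-rΔt)=0.98913
t_7 payoffs: 41.2183 28.0226 11.7744 0.0000 0.0000 0.0000 0.0000 0.0000
t_6: node(6,0) S=63.2966 payoff=34.9634 vs cont=33.8953 → 34.9634 [stop]  node(6,1) S=77.9392 payoff=20.3208 vs cont=19.2527 → 20.3208 [stop]  node(6,2) S=95.9692 payoff=2.2908 vs cont=5.5119 → 5.5119 [wait]  node(6,3) S=118.1700 payoff=0.0000 vs cont=0.0000 → 0.0000 [wait]  node(6,4) S=145.5066 payoff=0.0000 vs cont=0.0000 → 0.0000 [wait]  node(6,5) S=179.1671 payoff=0.0000 vs cont=0.0000 → 0.0000 [wait]  node(6,6) S=220.6144 payoff=0.0000 vs cont=0.0000 → 0.0000 [wait]  ⇒ S*(6)=77.9392
t_5: node(5,0) S=70.2374 payoff=28.0226 vs cont=26.9545 → 28.0226 [stop]  node(5,1) S=86.4856 payoff=11.7744 vs cont=12.3845 → 12.3845 [wait]  node(5,2) S=106.4926 payoff=0.0000 vs cont=2.5803 → 2.5803 [wait]  node(5,3) S=131.1279 payoff=0.0000 vs cont=0.0000 → 0.0000 [wait]  node(5,4) S=161.4621 payoff=0.0000 vs cont=0.0000 → 0.0000 [wait]  node(5,5) S=198.8136 payoff=0.0000 vs cont=0.0000 → 0.0000 [wait]  ⇒ S*(5)=70.2374
t_4: node(4,0) S=77.9392 payoff=20.3208 vs cont=19.5706 → 20.3208 [stop]  node(4,1) S=95.9692 payoff=2.2908 vs cont=7.1419 → 7.1419 [wait]  node(4,2) S=118.1700 payoff=0.0000 vs cont=1.2079 → 1.2079 [wait]  node(4,3) S=145.5066 payoff=0.0000 vs cont=0.0000 → 0.0000 [wait]  node(4,4) S=179.1671 payoff=0.0000 vs cont=0.0000 → 0.0000 [wait]  ⇒ S*(4)=77.9392
t_3: node(3,0) S=86.4856 payoff=11.7744 vs cont=13.2337 → 13.2337 [wait]  node(3,1) S=106.4926 payoff=0.0000 vs cont=3.9727 → 3.9727 [wait]  node(3,2) S=131.1279 payoff=0.0000 vs cont=0.5655 → 0.5655 [wait]  node(3,3) S=161.4621 payoff=0.0000 vs cont=0.0000 → 0.0000 [wait]  ⇒ S*(3)=-
t_2: node(2,0) S=95.9692 payoff=2.2908 vs cont=8.2649 → 8.2649 [wait]  node(2,1) S=118.1700 payoff=0.0000 vs cont=2.1543 → 2.1543 [wait]  node(2,2) S=145.5066 payoff=0.0000 vs cont=0.2647 → 0.2647 [wait]  ⇒ S*(2)=-
t_1: node(1,0) S=106.4926 payoff=0.0000 vs cont=4.9914 → 4.9914 [wait]  node(1,1) S=131.1279 payoff=0.0000 vs cont=1.1464 → 1.1464 [wait]  ⇒ S*(1)=-
t_0: node(0,0) S=118.1700 payoff=0.0000 vs cont=2.9339 → 2.9339 [wait]  ⇒ S*(0)=-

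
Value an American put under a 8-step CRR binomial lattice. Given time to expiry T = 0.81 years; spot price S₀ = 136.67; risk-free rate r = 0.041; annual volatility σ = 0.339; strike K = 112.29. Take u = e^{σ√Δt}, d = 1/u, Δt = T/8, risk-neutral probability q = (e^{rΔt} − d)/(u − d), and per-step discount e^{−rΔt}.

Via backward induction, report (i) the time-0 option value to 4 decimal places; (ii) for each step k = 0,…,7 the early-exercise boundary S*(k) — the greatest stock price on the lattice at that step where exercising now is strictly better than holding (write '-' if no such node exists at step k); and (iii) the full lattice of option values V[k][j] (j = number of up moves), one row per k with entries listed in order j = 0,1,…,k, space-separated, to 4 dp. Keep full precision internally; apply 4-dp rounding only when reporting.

params: Δt=0.10125 u=1.11390 d=0.89775 q=0.49230 e^(-rΔt)=0.99586
t_8 payoffs: 54.6270 40.7430 23.5161 2.1413 0.0000 0.0000 0.0000 0.0000 0.0000
t_7: node(7,0) S=64.2310 payoff=48.0590 vs cont=47.5939 → 48.0590 [stop]  node(7,1) S=79.6963 payoff=32.5937 vs cont=32.1285 → 32.5937 [stop]  node(7,2) S=98.8854 payoff=13.4046 vs cont=12.9394 → 13.4046 [stop]  node(7,3) S=122.6948 payoff=0.0000 vs cont=1.0826 → 1.0826 [wait]  node(7,4) S=152.2370 payoff=0.0000 vs cont=0.0000 → 0.0000 [wait]  node(7,5) S=188.8922 payoff=0.0000 vs cont=0.0000 → 0.0000 [wait]  node(7,6) S=234.3733 payoff=0.0000 vs cont=0.0000 → 0.0000 [wait]  node(7,7) S=290.8051 payoff=0.0000 vs cont=0.0000 → 0.0000 [wait]  ⇒ S*(7)=98.8854
t_6: node(6,0) S=71.5470 payoff=40.7430 vs cont=40.2778 → 40.7430 [stop]  node(6,1) S=88.7739 payoff=23.5161 vs cont=23.0509 → 23.5161 [stop]  node(6,2) S=110.1487 payoff=2.1413 vs cont=7.3080 → 7.3080 [wait]  node(6,3) S=136.6700 payoff=0.0000 vs cont=0.5474 → 0.5474 [wait]  node(6,4) S=169.5771 payoff=0.0000 vs cont=0.0000 → 0.0000 [wait]  node(6,5) S=210.4074 payoff=0.0000 vs cont=0.0000 → 0.0000 [wait]  node(6,6) S=261.0688 payoff=0.0000 vs cont=0.0000 → 0.0000 [wait]  ⇒ S*(6)=88.7739
t_5: node(5,0) S=79.6963 payoff=32.5937 vs cont=32.1285 → 32.5937 [stop]  node(5,1) S=98.8854 payoff=13.4046 vs cont=15.4725 → 15.4725 [wait]  node(5,2) S=122.6948 payoff=0.0000 vs cont=3.9633 → 3.9633 [wait]  node(5,3) S=152.2370 payoff=0.0000 vs cont=0.2768 → 0.2768 [wait]  node(5,4) S=188.8922 payoff=0.0000 vs cont=0.0000 → 0.0000 [wait]  node(5,5) S=234.3733 payoff=0.0000 vs cont=0.0000 → 0.0000 [wait]  ⇒ S*(5)=79.6963
t_4: node(4,0) S=88.7739 payoff=23.5161 vs cont=24.0647 → 24.0647 [wait]  node(4,1) S=110.1487 payoff=2.1413 vs cont=9.7658 → 9.7658 [wait]  node(4,2) S=136.6700 payoff=0.0000 vs cont=2.1395 → 2.1395 [wait]  node(4,3) S=169.5771 payoff=0.0000 vs cont=0.1399 → 0.1399 [wait]  node(4,4) S=210.4074 payoff=0.0000 vs cont=0.0000 → 0.0000 [wait]  ⇒ S*(4)=-
t_3: node(3,0) S=98.8854 payoff=13.4046 vs cont=16.9548 → 16.9548 [wait]  node(3,1) S=122.6948 payoff=0.0000 vs cont=5.9864 → 5.9864 [wait]  node(3,2) S=152.2370 payoff=0.0000 vs cont=1.1503 → 1.1503 [wait]  node(3,3) S=188.8922 payoff=0.0000 vs cont=0.0707 → 0.0707 [wait]  ⇒ S*(3)=-
t_2: node(2,0) S=110.1487 payoff=2.1413 vs cont=11.5072 → 11.5072 [wait]  node(2,1) S=136.6700 payoff=0.0000 vs cont=3.5907 → 3.5907 [wait]  node(2,2) S=169.5771 payoff=0.0000 vs cont=0.6163 → 0.6163 [wait]  ⇒ S*(2)=-
t_1: node(1,0) S=122.6948 payoff=0.0000 vs cont=7.5783 → 7.5783 [wait]  node(1,1) S=152.2370 payoff=0.0000 vs cont=2.1175 → 2.1175 [wait]  ⇒ S*(1)=-
t_0: node(0,0) S=136.6700 payoff=0.0000 vs cont=4.8697 → 4.8697 [wait]  ⇒ S*(0)=-

price = 4.8697
boundary = - - - - - 79.6963 88.7739 98.8854
tree:
4.8697
7.5783 2.1175
11.5072 3.5907 0.6163
16.9548 5.9864 1.1503 0.0707
24.0647 9.7658 2.1395 0.1399 0.0000
32.5937 15.4725 3.9633 0.2768 0.0000 0.0000
40.7430 23.5161 7.3080 0.5474 0.0000 0.0000 0.0000
48.0590 32.5937 13.4046 1.0826 0.0000 0.0000 0.0000 0.0000
54.6270 40.7430 23.5161 2.1413 0.0000 0.0000 0.0000 0.0000 0.0000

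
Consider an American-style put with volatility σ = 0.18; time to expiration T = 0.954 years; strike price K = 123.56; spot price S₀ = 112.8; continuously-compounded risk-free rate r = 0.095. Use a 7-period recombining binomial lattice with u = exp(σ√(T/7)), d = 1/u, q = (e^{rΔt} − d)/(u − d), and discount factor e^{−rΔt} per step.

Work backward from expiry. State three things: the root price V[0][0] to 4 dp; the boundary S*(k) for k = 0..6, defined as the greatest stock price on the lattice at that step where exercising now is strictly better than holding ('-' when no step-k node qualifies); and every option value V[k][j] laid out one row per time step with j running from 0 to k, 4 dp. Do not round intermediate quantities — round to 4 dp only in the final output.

price = 11.0107
boundary = - 105.5480 98.7623 105.5480 112.8000 105.5480 112.8000
tree:
11.0107
18.0120 6.2162
24.7977 10.7946 3.0588
31.1472 18.0120 5.8395 1.1250
37.0885 24.7977 10.7600 2.4274 0.2124
42.6478 31.1472 18.0120 5.1602 0.5140 0.0000
47.8497 37.0885 24.7977 10.7600 1.2437 0.0000 0.0000
52.7172 42.6478 31.1472 18.0120 3.0097 0.0000 0.0000 0.0000

params: Δt=0.13629 u=1.06871 d=0.93571 q=0.58137 e^(-rΔt)=0.98714
t_7 payoffs: 52.7172 42.6478 31.1472 18.0120 3.0097 0.0000 0.0000 0.0000
t_6: node(6,0) S=75.7103 payoff=47.8497 vs cont=46.2603 → 47.8497 [stop]  node(6,1) S=86.4715 payoff=37.0885 vs cont=35.4991 → 37.0885 [stop]  node(6,2) S=98.7623 payoff=24.7977 vs cont=23.2083 → 24.7977 [stop]  node(6,3) S=112.8000 payoff=10.7600 vs cont=9.1706 → 10.7600 [stop]  node(6,4) S=128.8330 payoff=0.0000 vs cont=1.2437 → 1.2437 [wait]  node(6,5) S=147.1449 payoff=0.0000 vs cont=0.0000 → 0.0000 [wait]  node(6,6) S=168.0596 payoff=0.0000 vs cont=0.0000 → 0.0000 [wait]  ⇒ S*(6)=112.8000
t_5: node(5,0) S=80.9122 payoff=42.6478 vs cont=41.0584 → 42.6478 [stop]  node(5,1) S=92.4128 payoff=31.1472 vs cont=29.5578 → 31.1472 [stop]  node(5,2) S=105.5480 payoff=18.0120 vs cont=16.4226 → 18.0120 [stop]  node(5,3) S=120.5503 payoff=3.0097 vs cont=5.1602 → 5.1602 [wait]  node(5,4) S=137.6849 payoff=0.0000 vs cont=0.5140 → 0.5140 [wait]  node(5,5) S=157.2550 payoff=0.0000 vs cont=0.0000 → 0.0000 [wait]  ⇒ S*(5)=105.5480
t_4: node(4,0) S=86.4715 payoff=37.0885 vs cont=35.4991 → 37.0885 [stop]  node(4,1) S=98.7623 payoff=24.7977 vs cont=23.2083 → 24.7977 [stop]  node(4,2) S=112.8000 payoff=10.7600 vs cont=10.4047 → 10.7600 [stop]  node(4,3) S=128.8330 payoff=0.0000 vs cont=2.4274 → 2.4274 [wait]  node(4,4) S=147.1449 payoff=0.0000 vs cont=0.2124 → 0.2124 [wait]  ⇒ S*(4)=112.8000
t_3: node(3,0) S=92.4128 payoff=31.1472 vs cont=29.5578 → 31.1472 [stop]  node(3,1) S=105.5480 payoff=18.0120 vs cont=16.4226 → 18.0120 [stop]  node(3,2) S=120.5503 payoff=3.0097 vs cont=5.8395 → 5.8395 [wait]  node(3,3) S=137.6849 payoff=0.0000 vs cont=1.1250 → 1.1250 [wait]  ⇒ S*(3)=105.5480
t_2: node(2,0) S=98.7623 payoff=24.7977 vs cont=23.2083 → 24.7977 [stop]  node(2,1) S=112.8000 payoff=10.7600 vs cont=10.7946 → 10.7946 [wait]  node(2,2) S=128.8330 payoff=0.0000 vs cont=3.0588 → 3.0588 [wait]  ⇒ S*(2)=98.7623
t_1: node(1,0) S=105.5480 payoff=18.0120 vs cont=16.4424 → 18.0120 [stop]  node(1,1) S=120.5503 payoff=3.0097 vs cont=6.2162 → 6.2162 [wait]  ⇒ S*(1)=105.5480
t_0: node(0,0) S=112.8000 payoff=10.7600 vs cont=11.0107 → 11.0107 [wait]  ⇒ S*(0)=-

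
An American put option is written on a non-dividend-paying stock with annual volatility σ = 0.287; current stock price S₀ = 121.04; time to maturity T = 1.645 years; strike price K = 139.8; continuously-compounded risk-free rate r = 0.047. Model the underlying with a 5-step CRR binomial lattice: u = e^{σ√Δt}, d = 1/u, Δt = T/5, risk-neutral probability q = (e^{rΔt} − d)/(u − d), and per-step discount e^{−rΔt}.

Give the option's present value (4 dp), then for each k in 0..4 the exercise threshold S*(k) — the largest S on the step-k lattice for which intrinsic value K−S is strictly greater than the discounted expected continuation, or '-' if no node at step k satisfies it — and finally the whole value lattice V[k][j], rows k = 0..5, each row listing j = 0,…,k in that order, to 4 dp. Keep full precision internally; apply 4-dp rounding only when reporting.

Δt=0.32900, u=1.17894, d=0.84822, q=0.50606, disc=e^(-rΔt)=0.98466
k=5 terminal: V=max(K-S,0) → 86.6549 65.9331 37.1318 0.0000 0.0000 0.0000
k=4: j=0 S=62.6551 intr=77.1449 cont=74.9998 V=77.1449[EX]; j=1 S=87.0849 intr=52.7151 cont=50.5700 V=52.7151[EX]; j=2 S=121.0400 intr=18.7600 cont=18.0596 V=18.7600[EX]; j=3 S=168.2345 intr=0.0000 cont=0.0000 V=0.0000[hold]; j=4 S=233.8306 intr=0.0000 cont=0.0000 V=0.0000[hold]  S*(4)=121.0400
k=3: j=0 S=73.8669 intr=65.9331 cont=63.7880 V=65.9331[EX]; j=1 S=102.6682 intr=37.1318 cont=34.9867 V=37.1318[EX]; j=2 S=142.6994 intr=0.0000 cont=9.1242 V=9.1242[hold]; j=3 S=198.3391 intr=0.0000 cont=0.0000 V=0.0000[hold]  S*(3)=102.6682
k=2: j=0 S=87.0849 intr=52.7151 cont=50.5700 V=52.7151[EX]; j=1 S=121.0400 intr=18.7600 cont=22.6061 V=22.6061[hold]; j=2 S=168.2345 intr=0.0000 cont=4.4377 V=4.4377[hold]  S*(2)=87.0849
k=1: j=0 S=102.6682 intr=37.1318 cont=36.9032 V=37.1318[EX]; j=1 S=142.6994 intr=0.0000 cont=13.2061 V=13.2061[hold]  S*(1)=102.6682
k=0: j=0 S=121.0400 intr=18.7600 cont=24.6401 V=24.6401[hold]  S*(0)=-

price = 24.6401
boundary = - 102.6682 87.0849 102.6682 121.0400
tree:
24.6401
37.1318 13.2061
52.7151 22.6061 4.4377
65.9331 37.1318 9.1242 0.0000
77.1449 52.7151 18.7600 0.0000 0.0000
86.6549 65.9331 37.1318 0.0000 0.0000 0.0000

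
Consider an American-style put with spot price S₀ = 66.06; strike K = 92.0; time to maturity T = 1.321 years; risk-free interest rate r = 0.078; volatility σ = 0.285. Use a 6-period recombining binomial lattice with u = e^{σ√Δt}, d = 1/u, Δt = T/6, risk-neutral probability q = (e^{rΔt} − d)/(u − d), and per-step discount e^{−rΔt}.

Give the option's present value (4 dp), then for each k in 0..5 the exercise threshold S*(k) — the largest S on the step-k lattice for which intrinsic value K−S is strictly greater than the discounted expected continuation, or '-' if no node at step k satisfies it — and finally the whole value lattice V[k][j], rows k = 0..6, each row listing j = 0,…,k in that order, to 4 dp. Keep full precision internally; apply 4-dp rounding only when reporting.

price = 25.9400
boundary = 66.0600 57.7912 66.0600 57.7912 66.0600 75.5119
tree:
25.9400
34.2088 17.2550
41.4426 25.9400 10.1525
47.7710 34.2088 16.6353 4.7619
53.3072 41.4426 25.9400 8.9658 1.2070
58.1504 47.7710 34.2088 16.4881 2.6192 0.0000
62.3874 53.3072 41.4426 25.9400 5.6837 0.0000 0.0000

Δt=0.22017  u=1.14308  d=0.87483  q=0.53119  discount=0.98297
step 6 (expiry): payoffs max(K−S,0) = 62.3874 53.3072 41.4426 25.9400 5.6837 0.0000 0.0000
step 5: (k=5,j=0): S=33.8496, (K−S)⁺=58.1504, hold=56.5840 ⇒ V=58.1504 exercise | (k=5,j=1): S=44.2290, (K−S)⁺=47.7710, hold=46.2046 ⇒ V=47.7710 exercise | (k=5,j=2): S=57.7912, (K−S)⁺=34.2088, hold=32.6424 ⇒ V=34.2088 exercise | (k=5,j=3): S=75.5119, (K−S)⁺=16.4881, hold=14.9216 ⇒ V=16.4881 exercise | (k=5,j=4): S=98.6665, (K−S)⁺=0.0000, hold=2.6192 ⇒ V=2.6192 continue | (k=5,j=5): S=128.9211, (K−S)⁺=0.0000, hold=0.0000 ⇒ V=0.0000 continue  boundary S*=75.5119
step 4: (k=4,j=0): S=38.6928, (K−S)⁺=53.3072, hold=51.7408 ⇒ V=53.3072 exercise | (k=4,j=1): S=50.5574, (K−S)⁺=41.4426, hold=39.8762 ⇒ V=41.4426 exercise | (k=4,j=2): S=66.0600, (K−S)⁺=25.9400, hold=24.3736 ⇒ V=25.9400 exercise | (k=4,j=3): S=86.3163, (K−S)⁺=5.6837, hold=8.9658 ⇒ V=8.9658 continue | (k=4,j=4): S=112.7839, (K−S)⁺=0.0000, hold=1.2070 ⇒ V=1.2070 continue  boundary S*=66.0600
step 3: (k=3,j=0): S=44.2290, (K−S)⁺=47.7710, hold=46.2046 ⇒ V=47.7710 exercise | (k=3,j=1): S=57.7912, (K−S)⁺=34.2088, hold=32.6424 ⇒ V=34.2088 exercise | (k=3,j=2): S=75.5119, (K−S)⁺=16.4881, hold=16.6353 ⇒ V=16.6353 continue | (k=3,j=3): S=98.6665, (K−S)⁺=0.0000, hold=4.7619 ⇒ V=4.7619 continue  boundary S*=57.7912
step 2: (k=2,j=0): S=50.5574, (K−S)⁺=41.4426, hold=39.8762 ⇒ V=41.4426 exercise | (k=2,j=1): S=66.0600, (K−S)⁺=25.9400, hold=24.4505 ⇒ V=25.9400 exercise | (k=2,j=2): S=86.3163, (K−S)⁺=5.6837, hold=10.1525 ⇒ V=10.1525 continue  boundary S*=66.0600
step 1: (k=1,j=0): S=57.7912, (K−S)⁺=34.2088, hold=32.6424 ⇒ V=34.2088 exercise | (k=1,j=1): S=75.5119, (K−S)⁺=16.4881, hold=17.2550 ⇒ V=17.2550 continue  boundary S*=57.7912
step 0: (k=0,j=0): S=66.0600, (K−S)⁺=25.9400, hold=24.7740 ⇒ V=25.9400 exercise  boundary S*=66.0600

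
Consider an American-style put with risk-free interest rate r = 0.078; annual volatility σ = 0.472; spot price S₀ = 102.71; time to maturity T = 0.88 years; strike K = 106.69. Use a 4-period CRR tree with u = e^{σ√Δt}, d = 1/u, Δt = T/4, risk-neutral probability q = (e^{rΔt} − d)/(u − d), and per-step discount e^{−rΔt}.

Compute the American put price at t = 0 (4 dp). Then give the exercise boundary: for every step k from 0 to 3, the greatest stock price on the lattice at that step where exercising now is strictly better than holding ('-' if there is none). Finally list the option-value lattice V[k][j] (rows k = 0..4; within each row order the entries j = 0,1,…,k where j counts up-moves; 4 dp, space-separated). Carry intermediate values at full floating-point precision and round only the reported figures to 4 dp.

price = 17.1582
boundary = - - 65.9657 82.3124
tree:
17.1582
27.0093 7.2551
40.7243 13.3336 1.0253
53.8247 24.3776 2.0201 0.0000
64.3235 40.7243 3.9800 0.0000 0.0000

Δt=0.22000, u=1.24781, d=0.80141, q=0.48365, disc=e^(-rΔt)=0.98299
k=4 terminal: V=max(K-S,0) → 64.3235 40.7243 3.9800 0.0000 0.0000
k=3: j=0 S=52.8653 intr=53.8247 cont=52.0095 V=53.8247[EX]; j=1 S=82.3124 intr=24.3776 cont=22.5624 V=24.3776[EX]; j=2 S=128.1623 intr=0.0000 cont=2.0201 V=2.0201[hold]; j=3 S=199.5515 intr=0.0000 cont=0.0000 V=0.0000[hold]  S*(3)=82.3124
k=2: j=0 S=65.9657 intr=40.7243 cont=38.9092 V=40.7243[EX]; j=1 S=102.7100 intr=3.9800 cont=13.3336 V=13.3336[hold]; j=2 S=159.9218 intr=0.0000 cont=1.0253 V=1.0253[hold]  S*(2)=65.9657
k=1: j=0 S=82.3124 intr=24.3776 cont=27.0093 V=27.0093[hold]; j=1 S=128.1623 intr=0.0000 cont=7.2551 V=7.2551[hold]  S*(1)=-
k=0: j=0 S=102.7100 intr=3.9800 cont=17.1582 V=17.1582[hold]  S*(0)=-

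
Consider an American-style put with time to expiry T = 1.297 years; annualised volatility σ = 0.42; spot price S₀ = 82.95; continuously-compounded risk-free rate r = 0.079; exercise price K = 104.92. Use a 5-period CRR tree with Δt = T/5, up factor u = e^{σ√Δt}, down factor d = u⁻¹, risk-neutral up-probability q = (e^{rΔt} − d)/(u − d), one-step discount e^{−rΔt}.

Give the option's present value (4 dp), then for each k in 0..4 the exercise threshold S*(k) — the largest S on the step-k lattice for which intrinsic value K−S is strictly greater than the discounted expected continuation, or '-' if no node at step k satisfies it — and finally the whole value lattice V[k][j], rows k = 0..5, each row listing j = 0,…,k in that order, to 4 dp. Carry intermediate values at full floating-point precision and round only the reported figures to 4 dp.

Δt=0.25940, u=1.23851, d=0.80742, q=0.49475, disc=e^(-rΔt)=0.97972
k=5 terminal: V=max(K-S,0) → 76.4549 61.2569 37.9445 2.1853 0.0000 0.0000
k=4: j=0 S=35.2544 intr=69.6656 cont=67.5373 V=69.6656[EX]; j=1 S=54.0773 intr=50.8427 cont=48.7145 V=50.8427[EX]; j=2 S=82.9500 intr=21.9700 cont=19.8418 V=21.9700[EX]; j=3 S=127.2382 intr=0.0000 cont=1.0817 V=1.0817[hold]; j=4 S=195.1726 intr=0.0000 cont=0.0000 V=0.0000[hold]  S*(4)=82.9500
k=3: j=0 S=43.6631 intr=61.2569 cont=59.1287 V=61.2569[EX]; j=1 S=66.9755 intr=37.9445 cont=35.8163 V=37.9445[EX]; j=2 S=102.7347 intr=2.1853 cont=11.3995 V=11.3995[hold]; j=3 S=157.5862 intr=0.0000 cont=0.5355 V=0.5355[hold]  S*(3)=66.9755
k=2: j=0 S=54.0773 intr=50.8427 cont=48.7145 V=50.8427[EX]; j=1 S=82.9500 intr=21.9700 cont=24.3080 V=24.3080[hold]; j=2 S=127.2382 intr=0.0000 cont=5.9023 V=5.9023[hold]  S*(2)=54.0773
k=1: j=0 S=66.9755 intr=37.9445 cont=36.9496 V=37.9445[EX]; j=1 S=102.7347 intr=2.1853 cont=14.8934 V=14.8934[hold]  S*(1)=66.9755
k=0: j=0 S=82.9500 intr=21.9700 cont=26.0016 V=26.0016[hold]  S*(0)=-

price = 26.0016
boundary = - 66.9755 54.0773 66.9755 82.9500
tree:
26.0016
37.9445 14.8934
50.8427 24.3080 5.9023
61.2569 37.9445 11.3995 0.5355
69.6656 50.8427 21.9700 1.0817 0.0000
76.4549 61.2569 37.9445 2.1853 0.0000 0.0000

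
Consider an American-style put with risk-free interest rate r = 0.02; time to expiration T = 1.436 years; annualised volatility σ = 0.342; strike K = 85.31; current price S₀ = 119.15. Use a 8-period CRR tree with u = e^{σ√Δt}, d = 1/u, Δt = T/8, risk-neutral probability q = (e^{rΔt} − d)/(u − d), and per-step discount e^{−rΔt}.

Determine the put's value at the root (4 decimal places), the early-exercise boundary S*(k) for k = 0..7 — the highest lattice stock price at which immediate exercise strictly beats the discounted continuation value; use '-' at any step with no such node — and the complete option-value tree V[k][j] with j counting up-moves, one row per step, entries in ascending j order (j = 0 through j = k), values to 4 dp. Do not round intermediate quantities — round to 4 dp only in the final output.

Δt=0.17950, u=1.15592, d=0.86511, q=0.47621, disc=e^(-rΔt)=0.99642
k=8 terminal: V=max(K-S,0) → 47.9272 35.3610 18.5705 0.0000 0.0000 0.0000 0.0000 0.0000 0.0000
k=7: j=0 S=43.2115 intr=42.0985 cont=41.7928 V=42.0985[EX]; j=1 S=57.7371 intr=27.5729 cont=27.2672 V=27.5729[EX]; j=2 S=77.1455 intr=8.1645 cont=9.6923 V=9.6923[hold]; j=3 S=103.0781 intr=0.0000 cont=0.0000 V=0.0000[hold]; j=4 S=137.7279 intr=0.0000 cont=0.0000 V=0.0000[hold]; j=5 S=184.0253 intr=0.0000 cont=0.0000 V=0.0000[hold]; j=6 S=245.8856 intr=0.0000 cont=0.0000 V=0.0000[hold]; j=7 S=328.5404 intr=0.0000 cont=0.0000 V=0.0000[hold]  S*(7)=57.7371
k=6: j=0 S=49.9490 intr=35.3610 cont=35.0552 V=35.3610[EX]; j=1 S=66.7395 intr=18.5705 cont=18.9897 V=18.9897[hold]; j=2 S=89.1740 intr=0.0000 cont=5.0586 V=5.0586[hold]; j=3 S=119.1500 intr=0.0000 cont=0.0000 V=0.0000[hold]; j=4 S=159.2024 intr=0.0000 cont=0.0000 V=0.0000[hold]; j=5 S=212.7185 intr=0.0000 cont=0.0000 V=0.0000[hold]; j=6 S=284.2241 intr=0.0000 cont=0.0000 V=0.0000[hold]  S*(6)=49.9490
k=5: j=0 S=57.7371 intr=27.5729 cont=27.4661 V=27.5729[EX]; j=1 S=77.1455 intr=8.1645 cont=12.3113 V=12.3113[hold]; j=2 S=103.0781 intr=0.0000 cont=2.6401 V=2.6401[hold]; j=3 S=137.7279 intr=0.0000 cont=0.0000 V=0.0000[hold]; j=4 S=184.0253 intr=0.0000 cont=0.0000 V=0.0000[hold]; j=5 S=245.8856 intr=0.0000 cont=0.0000 V=0.0000[hold]  S*(5)=57.7371
k=4: j=0 S=66.7395 intr=18.5705 cont=20.2325 V=20.2325[hold]; j=1 S=89.1740 intr=0.0000 cont=7.6782 V=7.6782[hold]; j=2 S=119.1500 intr=0.0000 cont=1.3779 V=1.3779[hold]; j=3 S=159.2024 intr=0.0000 cont=0.0000 V=0.0000[hold]; j=4 S=212.7185 intr=0.0000 cont=0.0000 V=0.0000[hold]  S*(4)=-
k=3: j=0 S=77.1455 intr=8.1645 cont=14.2030 V=14.2030[hold]; j=1 S=103.0781 intr=0.0000 cont=4.6612 V=4.6612[hold]; j=2 S=137.7279 intr=0.0000 cont=0.7192 V=0.7192[hold]; j=3 S=184.0253 intr=0.0000 cont=0.0000 V=0.0000[hold]  S*(3)=-
k=2: j=0 S=89.1740 intr=0.0000 cont=9.6245 V=9.6245[hold]; j=1 S=119.1500 intr=0.0000 cont=2.7740 V=2.7740[hold]; j=2 S=159.2024 intr=0.0000 cont=0.3753 V=0.3753[hold]  S*(2)=-
k=1: j=0 S=103.0781 intr=0.0000 cont=6.3395 V=6.3395[hold]; j=1 S=137.7279 intr=0.0000 cont=1.6259 V=1.6259[hold]  S*(1)=-
k=0: j=0 S=119.1500 intr=0.0000 cont=4.0802 V=4.0802[hold]  S*(0)=-

price = 4.0802
boundary = - - - - - 57.7371 49.9490 57.7371
tree:
4.0802
6.3395 1.6259
9.6245 2.7740 0.3753
14.2030 4.6612 0.7192 0.0000
20.2325 7.6782 1.3779 0.0000 0.0000
27.5729 12.3113 2.6401 0.0000 0.0000 0.0000
35.3610 18.9897 5.0586 0.0000 0.0000 0.0000 0.0000
42.0985 27.5729 9.6923 0.0000 0.0000 0.0000 0.0000 0.0000
47.9272 35.3610 18.5705 0.0000 0.0000 0.0000 0.0000 0.0000 0.0000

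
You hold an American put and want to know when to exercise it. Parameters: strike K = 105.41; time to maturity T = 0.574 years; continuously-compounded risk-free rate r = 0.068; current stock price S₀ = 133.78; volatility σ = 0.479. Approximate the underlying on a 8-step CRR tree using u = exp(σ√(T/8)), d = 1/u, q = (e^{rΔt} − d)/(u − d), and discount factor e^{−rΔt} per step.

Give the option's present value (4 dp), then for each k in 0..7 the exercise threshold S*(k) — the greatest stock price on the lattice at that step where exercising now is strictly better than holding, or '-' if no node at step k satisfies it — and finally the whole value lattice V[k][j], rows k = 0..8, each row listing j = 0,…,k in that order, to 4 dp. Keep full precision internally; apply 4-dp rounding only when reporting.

price = 5.3615
boundary = - - - - - 70.4334 80.0758 91.0382
tree:
5.3615
8.3000 2.3195
12.5387 3.9180 0.6588
18.3815 6.5091 1.2276 0.0662
25.9583 10.5841 2.2816 0.1297 0.0000
34.9766 16.7183 4.2280 0.2540 0.0000 0.0000
43.4579 25.3342 7.8094 0.4975 0.0000 0.0000 0.0000
50.9179 34.9766 14.3718 0.9744 0.0000 0.0000 0.0000 0.0000
57.4796 43.4579 25.3342 1.9086 0.0000 0.0000 0.0000 0.0000 0.0000

params: Δt=0.07175 u=1.13690 d=0.87958 q=0.48697 e^(-rΔt)=0.99513
t_8 payoffs: 57.4796 43.4579 25.3342 1.9086 0.0000 0.0000 0.0000 0.0000 0.0000
t_7: node(7,0) S=54.4921 payoff=50.9179 vs cont=50.4049 → 50.9179 [stop]  node(7,1) S=70.4334 payoff=34.9766 vs cont=34.4636 → 34.9766 [stop]  node(7,2) S=91.0382 payoff=14.3718 vs cont=13.8588 → 14.3718 [stop]  node(7,3) S=117.6708 payoff=0.0000 vs cont=0.9744 → 0.9744 [wait]  node(7,4) S=152.0946 payoff=0.0000 vs cont=0.0000 → 0.0000 [wait]  node(7,5) S=196.5888 payoff=0.0000 vs cont=0.0000 → 0.0000 [wait]  node(7,6) S=254.0995 payoff=0.0000 vs cont=0.0000 → 0.0000 [wait]  node(7,7) S=328.4346 payoff=0.0000 vs cont=0.0000 → 0.0000 [wait]  ⇒ S*(7)=91.0382
t_6: node(6,0) S=61.9521 payoff=43.4579 vs cont=42.9449 → 43.4579 [stop]  node(6,1) S=80.0758 payoff=25.3342 vs cont=24.8212 → 25.3342 [stop]  node(6,2) S=103.5014 payoff=1.9086 vs cont=7.8094 → 7.8094 [wait]  node(6,3) S=133.7800 payoff=0.0000 vs cont=0.4975 → 0.4975 [wait]  node(6,4) S=172.9164 payoff=0.0000 vs cont=0.0000 → 0.0000 [wait]  node(6,5) S=223.5019 payoff=0.0000 vs cont=0.0000 → 0.0000 [wait]  node(6,6) S=288.8859 payoff=0.0000 vs cont=0.0000 → 0.0000 [wait]  ⇒ S*(6)=80.0758
t_5: node(5,0) S=70.4334 payoff=34.9766 vs cont=34.4636 → 34.9766 [stop]  node(5,1) S=91.0382 payoff=14.3718 vs cont=16.7183 → 16.7183 [wait]  node(5,2) S=117.6708 payoff=0.0000 vs cont=4.2280 → 4.2280 [wait]  node(5,3) S=152.0946 payoff=0.0000 vs cont=0.2540 → 0.2540 [wait]  node(5,4) S=196.5888 payoff=0.0000 vs cont=0.0000 → 0.0000 [wait]  node(5,5) S=254.0995 payoff=0.0000 vs cont=0.0000 → 0.0000 [wait]  ⇒ S*(5)=70.4334
t_4: node(4,0) S=80.0758 payoff=25.3342 vs cont=25.9583 → 25.9583 [wait]  node(4,1) S=103.5014 payoff=1.9086 vs cont=10.5841 → 10.5841 [wait]  node(4,2) S=133.7800 payoff=0.0000 vs cont=2.2816 → 2.2816 [wait]  node(4,3) S=172.9164 payoff=0.0000 vs cont=0.1297 → 0.1297 [wait]  node(4,4) S=223.5019 payoff=0.0000 vs cont=0.0000 → 0.0000 [wait]  ⇒ S*(4)=-
t_3: node(3,0) S=91.0382 payoff=14.3718 vs cont=18.3815 → 18.3815 [wait]  node(3,1) S=117.6708 payoff=0.0000 vs cont=6.5091 → 6.5091 [wait]  node(3,2) S=152.0946 payoff=0.0000 vs cont=1.2276 → 1.2276 [wait]  node(3,3) S=196.5888 payoff=0.0000 vs cont=0.0662 → 0.0662 [wait]  ⇒ S*(3)=-
t_2: node(2,0) S=103.5014 payoff=1.9086 vs cont=12.5387 → 12.5387 [wait]  node(2,1) S=133.7800 payoff=0.0000 vs cont=3.9180 → 3.9180 [wait]  node(2,2) S=172.9164 payoff=0.0000 vs cont=0.6588 → 0.6588 [wait]  ⇒ S*(2)=-
t_1: node(1,0) S=117.6708 payoff=0.0000 vs cont=8.3000 → 8.3000 [wait]  node(1,1) S=152.0946 payoff=0.0000 vs cont=2.3195 → 2.3195 [wait]  ⇒ S*(1)=-
t_0: node(0,0) S=133.7800 payoff=0.0000 vs cont=5.3615 → 5.3615 [wait]  ⇒ S*(0)=-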